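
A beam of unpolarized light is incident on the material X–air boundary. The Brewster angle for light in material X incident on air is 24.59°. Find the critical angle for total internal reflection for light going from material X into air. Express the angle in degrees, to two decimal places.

From Brewster, n₂/n₁ = tan θ_B = tan 24.59° = 0.4576.
Then sin θ_c = n₂/n₁ = 0.4576, so θ_c = arcsin 0.4576 = 27.23°.

θ_c ≈ 27.23°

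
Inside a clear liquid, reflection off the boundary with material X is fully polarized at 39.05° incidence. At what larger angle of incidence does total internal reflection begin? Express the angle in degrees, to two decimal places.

tan θ_B = n₂/n₁ = tan 39.05° = 0.8112.
Total internal reflection: sin θ_c = n₂/n₁ = 0.8112.
θ_c = arcsin(0.8112) = 54.22°.

θ_c ≈ 54.22°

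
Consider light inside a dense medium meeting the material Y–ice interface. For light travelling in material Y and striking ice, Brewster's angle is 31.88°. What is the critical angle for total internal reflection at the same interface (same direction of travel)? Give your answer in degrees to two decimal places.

θ_c ≈ 38.46°

n₂/n₁ = tan 31.88° = 0.6220; the critical angle satisfies sin θ_c = n₂/n₁.
θ_c = arcsin(0.6220) = 38.46°.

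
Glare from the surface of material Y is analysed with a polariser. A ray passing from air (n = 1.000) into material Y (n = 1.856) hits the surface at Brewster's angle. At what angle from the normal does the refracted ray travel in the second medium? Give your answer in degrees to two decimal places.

θ_t ≈ 28.32°

tan θ_B = n₂/n₁ = 1.856/1.000 = 1.8560, so θ_B = 61.68°.
Since θ_B + θ_t = 90° at Brewster incidence, θ_t = 90° − 61.68° = 28.32°.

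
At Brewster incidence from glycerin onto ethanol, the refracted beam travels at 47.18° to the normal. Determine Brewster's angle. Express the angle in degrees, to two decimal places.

θ_B ≈ 42.82°

Brewster's condition makes the reflected and refracted beams perpendicular: θ_B + θ_t = 90°.
So θ_B = 90° − θ_t = 90° − 47.18° = 42.82°.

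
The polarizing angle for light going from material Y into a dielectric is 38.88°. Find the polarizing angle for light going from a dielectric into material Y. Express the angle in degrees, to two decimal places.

tan θ_B' = n₁/n₂ = 1/tan θ_B, so θ_B' = 90° − θ_B.
θ_B' = 90° − 38.88° = 51.12°.

θ_B' ≈ 51.12°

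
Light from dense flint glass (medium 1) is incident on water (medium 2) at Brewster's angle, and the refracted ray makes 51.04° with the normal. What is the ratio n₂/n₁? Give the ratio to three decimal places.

At Brewster incidence θ_B = 90° − θ_t = 90° − 51.04° = 38.96°.
tan θ_B = n₂/n₁, so n₂/n₁ = tan 38.96° = 0.809.

n₂/n₁ ≈ 0.809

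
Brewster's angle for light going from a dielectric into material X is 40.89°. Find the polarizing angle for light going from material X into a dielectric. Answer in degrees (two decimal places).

The two Brewster angles are complementary: θ_B' = 90° − θ_B = 90° − 40.89° = 49.11°.

θ_B' ≈ 49.11°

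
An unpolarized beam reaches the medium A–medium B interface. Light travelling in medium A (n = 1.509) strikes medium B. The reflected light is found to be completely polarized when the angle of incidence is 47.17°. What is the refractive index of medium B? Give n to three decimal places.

n ≈ 1.628

Full polarization of the reflected beam means tan θ_B = n₂/n₁, where n₁ is the incident medium (medium A).
n₂ = n₁ tan θ_B = 1.509 × tan 47.17° = 1.628.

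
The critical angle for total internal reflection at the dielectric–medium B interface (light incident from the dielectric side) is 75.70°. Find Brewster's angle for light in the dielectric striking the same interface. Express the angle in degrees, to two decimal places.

n₂/n₁ = sin θ_c = sin 75.70° = 0.9690.
tan θ_B equals the same ratio, so θ_B = arctan(0.9690) = 44.10°.

θ_B ≈ 44.10°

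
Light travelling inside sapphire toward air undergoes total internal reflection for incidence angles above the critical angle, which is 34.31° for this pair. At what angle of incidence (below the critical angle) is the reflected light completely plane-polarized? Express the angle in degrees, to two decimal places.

θ_B ≈ 29.41°

sin θ_c = n₂/n₁, so n₂/n₁ = sin 34.31° = 0.5637.
Brewster: tan θ_B = n₂/n₁ = 0.5637.
θ_B = arctan(0.5637) = 29.41°.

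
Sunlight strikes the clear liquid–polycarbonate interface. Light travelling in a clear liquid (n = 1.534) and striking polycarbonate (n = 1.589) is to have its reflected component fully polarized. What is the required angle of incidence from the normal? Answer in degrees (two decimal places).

θ_B ≈ 46.01°

tan θ_B = n₂/n₁ = 1.589/1.534 = 1.0359.
So θ_B = arctan 1.0359 = 46.01°.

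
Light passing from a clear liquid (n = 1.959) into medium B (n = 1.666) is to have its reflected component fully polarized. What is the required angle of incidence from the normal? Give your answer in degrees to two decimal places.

Brewster's condition: tan θ_B = n₂/n₁ = 1.666/1.959 = 0.8504.
θ_B = arctan(0.8504) = 40.38°.

θ_B ≈ 40.38°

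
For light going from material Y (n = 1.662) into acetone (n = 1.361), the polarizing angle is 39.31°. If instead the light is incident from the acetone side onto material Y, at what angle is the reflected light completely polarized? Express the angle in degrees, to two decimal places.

The two Brewster angles are complementary: θ_B' = 90° − θ_B = 90° − 39.31° = 50.69°.

θ_B' ≈ 50.69°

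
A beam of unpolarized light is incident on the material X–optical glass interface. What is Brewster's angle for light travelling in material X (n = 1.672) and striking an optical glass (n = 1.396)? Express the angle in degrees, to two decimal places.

θ_B ≈ 39.86°

tan θ_B = n₂/n₁ = 1.396/1.672 = 0.8349.
θ_B = arctan(0.8349) = 39.86°.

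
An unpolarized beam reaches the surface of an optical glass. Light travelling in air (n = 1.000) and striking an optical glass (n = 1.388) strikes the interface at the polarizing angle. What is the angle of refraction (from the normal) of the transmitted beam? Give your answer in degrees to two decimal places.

θ_t ≈ 35.77°

tan θ_B = n₂/n₁ = 1.388/1.000 = 1.3880, so θ_B = 54.23°.
Since θ_B + θ_t = 90° at Brewster incidence, θ_t = 90° − 54.23° = 35.77°.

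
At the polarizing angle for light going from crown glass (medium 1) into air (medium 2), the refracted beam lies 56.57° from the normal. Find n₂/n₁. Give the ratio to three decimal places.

n₂/n₁ ≈ 0.660

At Brewster incidence θ_B = 90° − θ_t = 90° − 56.57° = 33.43°.
Then n₂/n₁ = tan θ_B = tan 33.43° = 0.660.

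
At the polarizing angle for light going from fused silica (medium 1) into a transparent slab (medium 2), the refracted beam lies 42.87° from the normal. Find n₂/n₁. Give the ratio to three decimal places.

At Brewster incidence θ_B = 90° − θ_t = 90° − 42.87° = 47.13°.
tan θ_B = n₂/n₁, so n₂/n₁ = tan 47.13° = 1.077.

n₂/n₁ ≈ 1.077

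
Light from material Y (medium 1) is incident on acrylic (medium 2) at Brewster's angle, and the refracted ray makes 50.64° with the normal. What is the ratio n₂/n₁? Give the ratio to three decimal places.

At Brewster incidence θ_B = 90° − θ_t = 90° − 50.64° = 39.36°.
Then n₂/n₁ = tan θ_B = tan 39.36° = 0.820.

n₂/n₁ ≈ 0.820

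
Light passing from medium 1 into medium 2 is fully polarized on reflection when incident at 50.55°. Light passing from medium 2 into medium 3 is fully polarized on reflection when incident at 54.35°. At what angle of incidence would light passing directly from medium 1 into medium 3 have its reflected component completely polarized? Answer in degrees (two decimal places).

θ_B ≈ 59.45°

Each Brewster angle gives a ratio: n₂/n₁ = tan 50.55° = 1.2153, n₃/n₂ = tan 54.35° = 1.3942.
Multiplying, n₃/n₁ = 1.2153 × 1.3942 = 1.6943, and θ_B(1→3) = arctan 1.6943 = 59.45°.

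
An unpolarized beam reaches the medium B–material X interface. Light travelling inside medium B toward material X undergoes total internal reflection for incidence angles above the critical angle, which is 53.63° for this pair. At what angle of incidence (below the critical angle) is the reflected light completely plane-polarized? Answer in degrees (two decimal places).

At the critical angle sin θ_c = n₂/n₁, giving n₂/n₁ = sin 53.63° = 0.8052.
Then tan θ_B = n₂/n₁ = 0.8052, so θ_B = arctan 0.8052 = 38.84°.

θ_B ≈ 38.84°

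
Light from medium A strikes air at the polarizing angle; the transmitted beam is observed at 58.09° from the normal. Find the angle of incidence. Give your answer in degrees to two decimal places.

θ_B ≈ 31.91°

Brewster's condition makes the reflected and refracted beams perpendicular: θ_B + θ_t = 90°.
θ_B = 90° − 58.09° = 31.91°.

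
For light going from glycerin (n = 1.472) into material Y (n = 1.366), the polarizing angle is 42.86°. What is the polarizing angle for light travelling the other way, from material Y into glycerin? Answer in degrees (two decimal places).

θ_B' ≈ 47.14°

tan θ_B' = n₁/n₂ = 1/tan θ_B, so θ_B' = 90° − θ_B.
θ_B' = 90° − 42.86° = 47.14°.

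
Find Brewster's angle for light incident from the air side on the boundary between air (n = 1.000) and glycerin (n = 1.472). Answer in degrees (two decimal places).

tan θ_B = n₂/n₁ = 1.472/1.000 = 1.4720.
θ_B = arctan(1.4720) = 55.81°.

θ_B ≈ 55.81°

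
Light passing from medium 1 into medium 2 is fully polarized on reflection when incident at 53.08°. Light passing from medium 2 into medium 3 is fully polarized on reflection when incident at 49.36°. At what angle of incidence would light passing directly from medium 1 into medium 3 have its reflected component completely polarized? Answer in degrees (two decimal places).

Each Brewster angle gives a ratio: n₂/n₁ = tan 53.08° = 1.3309, n₃/n₂ = tan 49.36° = 1.1651.
So n₃/n₁ = (n₂/n₁)(n₃/n₂) = 1.3309 × 1.1651 = 1.5506.
θ_B(1→3) = arctan(1.5506) = 57.18°.

θ_B ≈ 57.18°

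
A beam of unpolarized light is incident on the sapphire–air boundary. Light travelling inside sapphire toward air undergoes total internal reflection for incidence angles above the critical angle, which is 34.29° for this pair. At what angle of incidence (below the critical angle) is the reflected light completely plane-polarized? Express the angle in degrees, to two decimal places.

θ_B ≈ 29.40°

n₂/n₁ = sin θ_c = sin 34.29° = 0.5634.
tan θ_B equals the same ratio, so θ_B = arctan(0.5634) = 29.40°.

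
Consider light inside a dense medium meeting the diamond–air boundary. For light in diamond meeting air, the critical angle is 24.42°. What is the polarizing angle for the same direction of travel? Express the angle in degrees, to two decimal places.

n₂/n₁ = sin θ_c = sin 24.42° = 0.4134.
tan θ_B equals the same ratio, so θ_B = arctan(0.4134) = 22.46°.

θ_B ≈ 22.46°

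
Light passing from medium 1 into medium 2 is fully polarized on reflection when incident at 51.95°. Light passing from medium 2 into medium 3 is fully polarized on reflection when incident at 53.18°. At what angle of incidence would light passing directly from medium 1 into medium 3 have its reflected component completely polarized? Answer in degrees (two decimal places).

θ_B ≈ 59.63°

tan θ_B(1→2) = n₂/n₁ = tan 51.95° = 1.2776.
tan θ_B(2→3) = n₃/n₂ = tan 53.18° = 1.3358.
n₃/n₁ = 1.7066. Then tan θ_B(1→3) = n₃/n₁, so θ_B(1→3) = arctan(1.7066) = 59.63°.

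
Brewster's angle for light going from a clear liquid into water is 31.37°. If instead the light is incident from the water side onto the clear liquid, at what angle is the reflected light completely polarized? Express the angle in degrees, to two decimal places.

The two Brewster angles are complementary: θ_B' = 90° − θ_B = 90° − 31.37° = 58.63°.

θ_B' ≈ 58.63°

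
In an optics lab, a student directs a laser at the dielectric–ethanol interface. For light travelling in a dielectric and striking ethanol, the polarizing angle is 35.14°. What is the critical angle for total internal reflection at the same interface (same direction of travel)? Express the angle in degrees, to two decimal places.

tan θ_B = n₂/n₁ = tan 35.14° = 0.7039.
Total internal reflection: sin θ_c = n₂/n₁ = 0.7039.
θ_c = arcsin(0.7039) = 44.74°.

θ_c ≈ 44.74°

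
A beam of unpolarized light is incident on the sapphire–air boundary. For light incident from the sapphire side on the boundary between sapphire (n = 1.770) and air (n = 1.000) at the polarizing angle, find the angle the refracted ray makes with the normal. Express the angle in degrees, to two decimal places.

θ_B = arctan(n₂/n₁) = arctan(1.000/1.770) = 29.47°.
Since θ_B + θ_t = 90° at Brewster incidence, θ_t = 90° − 29.47° = 60.53°.

θ_t ≈ 60.53°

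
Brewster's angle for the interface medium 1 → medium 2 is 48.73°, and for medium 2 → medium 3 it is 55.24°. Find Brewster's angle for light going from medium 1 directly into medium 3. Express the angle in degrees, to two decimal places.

n₂/n₁ = tan 48.73° = 1.1395 and n₃/n₂ = tan 55.24° = 1.4410.
n₃/n₁ = 1.6419. Then tan θ_B(1→3) = n₃/n₁, so θ_B(1→3) = arctan(1.6419) = 58.66°.

θ_B ≈ 58.66°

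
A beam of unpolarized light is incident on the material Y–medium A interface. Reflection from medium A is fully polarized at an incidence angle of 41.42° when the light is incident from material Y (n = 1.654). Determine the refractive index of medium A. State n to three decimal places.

n ≈ 1.459

Full polarization of the reflected beam means tan θ_B = n₂/n₁, where n₁ is the incident medium (material Y).
n₂ = n₁ tan θ_B = 1.654 × tan 41.42° = 1.459.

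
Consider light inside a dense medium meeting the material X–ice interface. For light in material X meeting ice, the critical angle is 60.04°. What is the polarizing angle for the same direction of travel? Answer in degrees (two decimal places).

θ_B ≈ 40.90°

n₂/n₁ = sin θ_c = sin 60.04° = 0.8664.
tan θ_B equals the same ratio, so θ_B = arctan(0.8664) = 40.90°.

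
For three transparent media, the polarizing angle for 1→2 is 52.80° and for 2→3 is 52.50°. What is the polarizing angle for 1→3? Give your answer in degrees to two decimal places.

θ_B ≈ 59.78°

tan θ_B(1→2) = n₂/n₁ = tan 52.80° = 1.3175.
tan θ_B(2→3) = n₃/n₂ = tan 52.50° = 1.3032.
n₃/n₁ = 1.7169. Then tan θ_B(1→3) = n₃/n₁, so θ_B(1→3) = arctan(1.7169) = 59.78°.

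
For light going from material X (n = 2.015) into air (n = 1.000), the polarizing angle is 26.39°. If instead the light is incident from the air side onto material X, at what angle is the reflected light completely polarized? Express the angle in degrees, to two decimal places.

θ_B' ≈ 63.61°

The two Brewster angles are complementary: θ_B' = 90° − θ_B = 90° − 26.39° = 63.61°.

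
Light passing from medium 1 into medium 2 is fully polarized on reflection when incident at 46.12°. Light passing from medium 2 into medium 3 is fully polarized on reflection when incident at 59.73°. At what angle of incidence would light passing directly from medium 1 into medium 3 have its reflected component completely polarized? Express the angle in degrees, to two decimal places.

θ_B ≈ 60.70°

n₂/n₁ = tan 46.12° = 1.0399 and n₃/n₂ = tan 59.73° = 1.7134.
So n₃/n₁ = (n₂/n₁)(n₃/n₂) = 1.0399 × 1.7134 = 1.7817.
θ_B(1→3) = arctan(1.7817) = 60.70°.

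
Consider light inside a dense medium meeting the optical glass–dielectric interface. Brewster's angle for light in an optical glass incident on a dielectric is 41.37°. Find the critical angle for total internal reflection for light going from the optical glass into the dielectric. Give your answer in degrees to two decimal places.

From Brewster, n₂/n₁ = tan θ_B = tan 41.37° = 0.8807.
Then sin θ_c = n₂/n₁ = 0.8807, so θ_c = arcsin 0.8807 = 61.73°.

θ_c ≈ 61.73°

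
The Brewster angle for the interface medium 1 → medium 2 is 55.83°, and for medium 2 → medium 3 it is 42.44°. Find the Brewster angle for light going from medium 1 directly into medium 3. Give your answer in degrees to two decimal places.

θ_B ≈ 53.41°

tan θ_B(1→2) = n₂/n₁ = tan 55.83° = 1.4731.
tan θ_B(2→3) = n₃/n₂ = tan 42.44° = 0.9144.
n₃/n₁ = 1.3470. Then tan θ_B(1→3) = n₃/n₁, so θ_B(1→3) = arctan(1.3470) = 53.41°.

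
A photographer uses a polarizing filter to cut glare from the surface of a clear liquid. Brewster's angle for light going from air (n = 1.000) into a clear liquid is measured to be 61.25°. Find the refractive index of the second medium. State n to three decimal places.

n ≈ 1.823

At Brewster's angle, tan θ_B = n₂/n₁ with n₁ on the incident side (air) and n₂ on the transmitted side (a clear liquid).
n₂ = n₁ tan θ_B = 1.000 × tan 61.25° = 1.823.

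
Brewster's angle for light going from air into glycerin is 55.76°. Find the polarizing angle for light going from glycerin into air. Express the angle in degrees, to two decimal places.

The two Brewster angles are complementary: θ_B' = 90° − θ_B = 90° − 55.76° = 34.24°.

θ_B' ≈ 34.24°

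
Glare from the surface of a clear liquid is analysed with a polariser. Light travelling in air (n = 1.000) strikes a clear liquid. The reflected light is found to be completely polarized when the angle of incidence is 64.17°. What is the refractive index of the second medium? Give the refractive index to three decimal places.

n ≈ 2.066

Brewster's law: tan θ_B = n₂/n₁ (light incident in air, refracted into a clear liquid).
n₂ = n₁ tan θ_B = 1.000 × tan 64.17° = 2.066.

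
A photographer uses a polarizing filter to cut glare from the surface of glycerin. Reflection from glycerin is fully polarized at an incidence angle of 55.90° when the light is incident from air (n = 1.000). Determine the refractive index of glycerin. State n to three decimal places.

n ≈ 1.477

At Brewster's angle, tan θ_B = n₂/n₁ with n₁ on the incident side (air) and n₂ on the transmitted side (glycerin).
n₂ = n₁ tan θ_B = 1.000 × tan 55.90° = 1.477.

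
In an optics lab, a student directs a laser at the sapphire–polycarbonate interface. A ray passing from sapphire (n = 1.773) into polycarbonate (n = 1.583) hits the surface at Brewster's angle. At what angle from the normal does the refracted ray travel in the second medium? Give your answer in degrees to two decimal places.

θ_t ≈ 48.24°

tan θ_B = n₂/n₁ = 1.583/1.773 = 0.8928, so θ_B = 41.76°.
At Brewster's angle the reflected and refracted rays are perpendicular, so θ_t = 90° − θ_B = 90° − 41.76° = 48.24°.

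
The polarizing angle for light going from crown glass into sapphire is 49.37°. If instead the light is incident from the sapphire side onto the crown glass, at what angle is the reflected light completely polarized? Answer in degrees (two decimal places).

Reversing the direction swaps n₁ and n₂, so tan θ_B' = 1/tan θ_B and θ_B' = 90° − θ_B.
Hence θ_B' = 90° − 49.37° = 40.63°.

θ_B' ≈ 40.63°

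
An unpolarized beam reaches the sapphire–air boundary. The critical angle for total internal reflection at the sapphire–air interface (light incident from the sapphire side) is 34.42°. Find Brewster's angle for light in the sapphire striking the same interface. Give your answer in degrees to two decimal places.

sin θ_c = n₂/n₁, so n₂/n₁ = sin 34.42° = 0.5653.
Brewster: tan θ_B = n₂/n₁ = 0.5653.
θ_B = arctan(0.5653) = 29.48°.

θ_B ≈ 29.48°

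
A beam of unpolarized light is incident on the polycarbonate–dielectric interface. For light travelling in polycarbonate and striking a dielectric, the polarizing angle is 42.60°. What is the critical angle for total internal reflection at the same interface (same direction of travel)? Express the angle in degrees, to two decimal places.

From Brewster, n₂/n₁ = tan θ_B = tan 42.60° = 0.9195.
Then sin θ_c = n₂/n₁ = 0.9195, so θ_c = arcsin 0.9195 = 66.86°.

θ_c ≈ 66.86°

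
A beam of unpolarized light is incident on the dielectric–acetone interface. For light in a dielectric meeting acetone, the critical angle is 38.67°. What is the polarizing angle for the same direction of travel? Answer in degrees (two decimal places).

θ_B ≈ 32.00°

n₂/n₁ = sin θ_c = sin 38.67° = 0.6248.
tan θ_B equals the same ratio, so θ_B = arctan(0.6248) = 32.00°.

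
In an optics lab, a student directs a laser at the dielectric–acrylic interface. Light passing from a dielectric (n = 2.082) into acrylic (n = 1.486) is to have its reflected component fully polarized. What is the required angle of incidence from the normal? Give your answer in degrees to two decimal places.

θ_B ≈ 35.52°

Brewster's condition: tan θ_B = n₂/n₁ = 1.486/2.082 = 0.7137.
So θ_B = arctan 0.7137 = 35.52°.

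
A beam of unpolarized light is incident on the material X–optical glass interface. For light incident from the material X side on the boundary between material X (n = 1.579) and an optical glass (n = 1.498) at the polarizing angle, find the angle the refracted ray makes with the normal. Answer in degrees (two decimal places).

θ_t ≈ 46.51°

First find Brewster's angle: tan θ_B = 1.498/1.579 = 0.9487, giving θ_B = 43.49°.
Since θ_B + θ_t = 90° at Brewster incidence, θ_t = 90° − 43.49° = 46.51°.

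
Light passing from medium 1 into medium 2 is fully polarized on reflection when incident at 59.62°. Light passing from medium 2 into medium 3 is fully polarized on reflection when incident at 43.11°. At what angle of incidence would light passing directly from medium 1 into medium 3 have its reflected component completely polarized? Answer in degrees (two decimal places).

tan θ_B(1→2) = n₂/n₁ = tan 59.62° = 1.7058.
tan θ_B(2→3) = n₃/n₂ = tan 43.11° = 0.9361.
So n₃/n₁ = (n₂/n₁)(n₃/n₂) = 1.7058 × 0.9361 = 1.5968.
θ_B(1→3) = arctan(1.5968) = 57.94°.

θ_B ≈ 57.94°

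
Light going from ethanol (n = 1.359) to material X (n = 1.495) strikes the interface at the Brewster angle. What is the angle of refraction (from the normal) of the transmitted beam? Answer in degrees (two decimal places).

θ_t ≈ 42.27°

tan θ_B = n₂/n₁ = 1.495/1.359 = 1.1001, so θ_B = 47.73°.
The refracted ray is perpendicular to the reflected ray, so θ_t = 90° − θ_B = 42.27°.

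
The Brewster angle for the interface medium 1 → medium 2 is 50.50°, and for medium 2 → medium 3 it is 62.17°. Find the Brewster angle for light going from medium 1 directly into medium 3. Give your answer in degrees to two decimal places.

θ_B ≈ 66.48°

Each Brewster angle gives a ratio: n₂/n₁ = tan 50.50° = 1.2131, n₃/n₂ = tan 62.17° = 1.8943.
Multiplying, n₃/n₁ = 1.2131 × 1.8943 = 2.2979, and θ_B(1→3) = arctan 2.2979 = 66.48°.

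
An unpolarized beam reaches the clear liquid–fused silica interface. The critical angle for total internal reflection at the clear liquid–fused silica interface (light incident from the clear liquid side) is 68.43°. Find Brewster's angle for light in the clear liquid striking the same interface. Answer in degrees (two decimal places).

sin θ_c = n₂/n₁, so n₂/n₁ = sin 68.43° = 0.9300.
Brewster: tan θ_B = n₂/n₁ = 0.9300.
θ_B = arctan(0.9300) = 42.92°.

θ_B ≈ 42.92°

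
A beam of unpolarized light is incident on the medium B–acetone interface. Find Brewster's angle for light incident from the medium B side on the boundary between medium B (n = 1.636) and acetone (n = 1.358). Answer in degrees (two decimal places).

Here n₂/n₁ = 1.358/1.636 = 0.8301, and Brewster's law gives tan θ_B = n₂/n₁.
θ_B = arctan(0.8301) = 39.70°.

θ_B ≈ 39.70°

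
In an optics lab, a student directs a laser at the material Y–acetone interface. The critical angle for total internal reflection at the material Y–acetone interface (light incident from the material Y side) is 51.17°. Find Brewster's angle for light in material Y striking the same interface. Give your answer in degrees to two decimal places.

θ_B ≈ 37.92°

sin θ_c = n₂/n₁, so n₂/n₁ = sin 51.17° = 0.7790.
Brewster: tan θ_B = n₂/n₁ = 0.7790.
θ_B = arctan(0.7790) = 37.92°.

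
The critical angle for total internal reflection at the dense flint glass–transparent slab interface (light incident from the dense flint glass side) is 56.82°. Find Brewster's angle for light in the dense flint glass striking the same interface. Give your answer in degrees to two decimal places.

At the critical angle sin θ_c = n₂/n₁, giving n₂/n₁ = sin 56.82° = 0.8370.
Then tan θ_B = n₂/n₁ = 0.8370, so θ_B = arctan 0.8370 = 39.93°.

θ_B ≈ 39.93°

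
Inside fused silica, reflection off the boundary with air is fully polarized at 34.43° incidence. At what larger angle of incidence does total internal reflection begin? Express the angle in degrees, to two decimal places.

θ_c ≈ 43.27°

n₂/n₁ = tan 34.43° = 0.6855; the critical angle satisfies sin θ_c = n₂/n₁.
θ_c = arcsin(0.6855) = 43.27°.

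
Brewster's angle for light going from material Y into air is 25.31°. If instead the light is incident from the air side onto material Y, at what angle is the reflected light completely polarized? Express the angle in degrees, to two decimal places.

θ_B' ≈ 64.69°

tan θ_B' = n₁/n₂ = 1/tan θ_B, so θ_B' = 90° − θ_B.
θ_B' = 90° − 25.31° = 64.69°.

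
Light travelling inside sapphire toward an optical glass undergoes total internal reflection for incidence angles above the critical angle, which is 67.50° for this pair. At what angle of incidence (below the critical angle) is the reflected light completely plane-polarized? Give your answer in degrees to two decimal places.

At the critical angle sin θ_c = n₂/n₁, giving n₂/n₁ = sin 67.50° = 0.9239.
Then tan θ_B = n₂/n₁ = 0.9239, so θ_B = arctan 0.9239 = 42.73°.

θ_B ≈ 42.73°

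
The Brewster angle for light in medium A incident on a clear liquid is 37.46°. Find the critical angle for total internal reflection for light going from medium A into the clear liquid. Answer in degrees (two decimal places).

n₂/n₁ = tan 37.46° = 0.7662; the critical angle satisfies sin θ_c = n₂/n₁.
θ_c = arcsin(0.7662) = 50.02°.

θ_c ≈ 50.02°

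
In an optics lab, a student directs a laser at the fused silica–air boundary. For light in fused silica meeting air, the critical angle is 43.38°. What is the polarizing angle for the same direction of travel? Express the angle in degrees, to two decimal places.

θ_B ≈ 34.48°

At the critical angle sin θ_c = n₂/n₁, giving n₂/n₁ = sin 43.38° = 0.6868.
Then tan θ_B = n₂/n₁ = 0.6868, so θ_B = arctan 0.6868 = 34.48°.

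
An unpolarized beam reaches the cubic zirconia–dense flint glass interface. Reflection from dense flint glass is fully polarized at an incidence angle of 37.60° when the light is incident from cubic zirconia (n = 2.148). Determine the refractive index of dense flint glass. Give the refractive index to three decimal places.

n ≈ 1.654

Full polarization of the reflected beam means tan θ_B = n₂/n₁, where n₁ is the incident medium (cubic zirconia).
n₂ = n₁ tan θ_B = 2.148 × tan 37.60° = 1.654.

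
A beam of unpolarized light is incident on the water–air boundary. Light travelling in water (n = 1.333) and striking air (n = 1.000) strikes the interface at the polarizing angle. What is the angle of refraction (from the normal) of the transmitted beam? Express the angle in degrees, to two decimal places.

θ_B = arctan(n₂/n₁) = arctan(1.000/1.333) = 36.88°.
Since θ_B + θ_t = 90° at Brewster incidence, θ_t = 90° − 36.88° = 53.12°.

θ_t ≈ 53.12°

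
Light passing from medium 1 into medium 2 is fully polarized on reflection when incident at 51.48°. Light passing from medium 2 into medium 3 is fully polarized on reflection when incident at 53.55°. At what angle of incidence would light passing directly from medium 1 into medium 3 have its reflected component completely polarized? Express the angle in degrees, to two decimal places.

tan θ_B(1→2) = n₂/n₁ = tan 51.48° = 1.2563.
tan θ_B(2→3) = n₃/n₂ = tan 53.55° = 1.3539.
Multiplying, n₃/n₁ = 1.2563 × 1.3539 = 1.7009, and θ_B(1→3) = arctan 1.7009 = 59.55°.

θ_B ≈ 59.55°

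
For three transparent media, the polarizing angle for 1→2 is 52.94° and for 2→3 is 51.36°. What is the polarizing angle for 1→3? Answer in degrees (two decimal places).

Each Brewster angle gives a ratio: n₂/n₁ = tan 52.94° = 1.3242, n₃/n₂ = tan 51.36° = 1.2509.
Multiplying, n₃/n₁ = 1.3242 × 1.2509 = 1.6564, and θ_B(1→3) = arctan 1.6564 = 58.88°.

θ_B ≈ 58.88°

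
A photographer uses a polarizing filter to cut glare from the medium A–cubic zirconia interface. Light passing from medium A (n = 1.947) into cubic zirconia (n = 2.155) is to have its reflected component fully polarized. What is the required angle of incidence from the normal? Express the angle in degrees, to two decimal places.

Here n₂/n₁ = 2.155/1.947 = 1.1068, and Brewster's law gives tan θ_B = n₂/n₁.
θ_B = arctan(1.1068) = 47.90°.

θ_B ≈ 47.90°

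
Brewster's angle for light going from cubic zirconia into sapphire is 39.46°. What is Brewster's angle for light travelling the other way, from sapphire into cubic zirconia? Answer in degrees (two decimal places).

θ_B' ≈ 50.54°

tan θ_B' = n₁/n₂ = 1/tan θ_B, so θ_B' = 90° − θ_B.
θ_B' = 90° − 39.46° = 50.54°.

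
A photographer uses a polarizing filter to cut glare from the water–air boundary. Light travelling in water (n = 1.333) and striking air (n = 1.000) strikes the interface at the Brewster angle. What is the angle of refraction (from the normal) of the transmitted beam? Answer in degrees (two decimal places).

First find Brewster's angle: tan θ_B = 1.000/1.333 = 0.7502, giving θ_B = 36.88°.
The refracted ray is perpendicular to the reflected ray, so θ_t = 90° − θ_B = 53.12°.

θ_t ≈ 53.12°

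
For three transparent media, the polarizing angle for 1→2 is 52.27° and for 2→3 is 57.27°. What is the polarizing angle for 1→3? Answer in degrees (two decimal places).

θ_B ≈ 63.56°

Each Brewster angle gives a ratio: n₂/n₁ = tan 52.27° = 1.2924, n₃/n₂ = tan 57.27° = 1.5559.
So n₃/n₁ = (n₂/n₁)(n₃/n₂) = 1.2924 × 1.5559 = 2.0109.
θ_B(1→3) = arctan(2.0109) = 63.56°.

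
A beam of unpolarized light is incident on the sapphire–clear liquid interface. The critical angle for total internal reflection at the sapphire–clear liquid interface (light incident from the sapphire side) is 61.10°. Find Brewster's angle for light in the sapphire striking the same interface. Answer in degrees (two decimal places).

θ_B ≈ 41.20°

At the critical angle sin θ_c = n₂/n₁, giving n₂/n₁ = sin 61.10° = 0.8755.
Then tan θ_B = n₂/n₁ = 0.8755, so θ_B = arctan 0.8755 = 41.20°.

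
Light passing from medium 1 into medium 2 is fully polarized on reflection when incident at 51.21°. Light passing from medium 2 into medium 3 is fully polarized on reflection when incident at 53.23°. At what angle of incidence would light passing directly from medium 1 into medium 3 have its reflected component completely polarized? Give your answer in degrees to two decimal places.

θ_B ≈ 59.01°

tan θ_B(1→2) = n₂/n₁ = tan 51.21° = 1.2442.
tan θ_B(2→3) = n₃/n₂ = tan 53.23° = 1.3382.
n₃/n₁ = 1.6650. Then tan θ_B(1→3) = n₃/n₁, so θ_B(1→3) = arctan(1.6650) = 59.01°.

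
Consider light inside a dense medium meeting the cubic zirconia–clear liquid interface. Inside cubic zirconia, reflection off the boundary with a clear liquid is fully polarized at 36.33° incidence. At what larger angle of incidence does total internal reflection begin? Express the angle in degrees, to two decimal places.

θ_c ≈ 47.34°

n₂/n₁ = tan 36.33° = 0.7354; the critical angle satisfies sin θ_c = n₂/n₁.
θ_c = arcsin(0.7354) = 47.34°.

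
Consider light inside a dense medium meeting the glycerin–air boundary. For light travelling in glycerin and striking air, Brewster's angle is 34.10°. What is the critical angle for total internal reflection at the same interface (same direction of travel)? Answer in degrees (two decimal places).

θ_c ≈ 42.61°

tan θ_B = n₂/n₁ = tan 34.10° = 0.6771.
Total internal reflection: sin θ_c = n₂/n₁ = 0.6771.
θ_c = arcsin(0.6771) = 42.61°.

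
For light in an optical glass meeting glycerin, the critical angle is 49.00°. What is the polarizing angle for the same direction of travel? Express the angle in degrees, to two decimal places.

θ_B ≈ 37.04°

sin θ_c = n₂/n₁, so n₂/n₁ = sin 49.00° = 0.7547.
Brewster: tan θ_B = n₂/n₁ = 0.7547.
θ_B = arctan(0.7547) = 37.04°.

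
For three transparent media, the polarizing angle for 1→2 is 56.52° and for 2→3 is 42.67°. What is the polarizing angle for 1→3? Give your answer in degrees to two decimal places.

θ_B ≈ 54.34°

n₂/n₁ = tan 56.52° = 1.5120 and n₃/n₂ = tan 42.67° = 0.9218.
So n₃/n₁ = (n₂/n₁)(n₃/n₂) = 1.5120 × 0.9218 = 1.3938.
θ_B(1→3) = arctan(1.3938) = 54.34°.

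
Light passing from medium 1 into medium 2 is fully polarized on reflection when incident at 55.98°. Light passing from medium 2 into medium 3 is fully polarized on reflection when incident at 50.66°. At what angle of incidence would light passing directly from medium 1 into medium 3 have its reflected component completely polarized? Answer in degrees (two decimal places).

θ_B ≈ 61.05°

tan θ_B(1→2) = n₂/n₁ = tan 55.98° = 1.4814.
tan θ_B(2→3) = n₃/n₂ = tan 50.66° = 1.2200.
n₃/n₁ = 1.8074. Then tan θ_B(1→3) = n₃/n₁, so θ_B(1→3) = arctan(1.8074) = 61.05°.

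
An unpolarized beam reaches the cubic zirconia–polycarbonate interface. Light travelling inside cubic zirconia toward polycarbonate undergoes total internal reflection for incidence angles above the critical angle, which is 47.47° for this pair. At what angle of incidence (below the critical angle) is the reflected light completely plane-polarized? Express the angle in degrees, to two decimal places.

θ_B ≈ 36.39°

sin θ_c = n₂/n₁, so n₂/n₁ = sin 47.47° = 0.7369.
Brewster: tan θ_B = n₂/n₁ = 0.7369.
θ_B = arctan(0.7369) = 36.39°.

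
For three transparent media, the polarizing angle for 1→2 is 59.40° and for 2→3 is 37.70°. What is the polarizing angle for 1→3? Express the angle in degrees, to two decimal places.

θ_B ≈ 52.58°

n₂/n₁ = tan 59.40° = 1.6909 and n₃/n₂ = tan 37.70° = 0.7729.
n₃/n₁ = 1.3069. Then tan θ_B(1→3) = n₃/n₁, so θ_B(1→3) = arctan(1.3069) = 52.58°.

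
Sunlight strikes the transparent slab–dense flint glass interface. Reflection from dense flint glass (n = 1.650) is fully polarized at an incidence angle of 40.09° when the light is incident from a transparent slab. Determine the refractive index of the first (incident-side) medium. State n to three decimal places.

At Brewster's angle, tan θ_B = n₂/n₁ with n₁ on the incident side (a transparent slab) and n₂ on the transmitted side (dense flint glass).
n₁ = n₂ / tan θ_B = 1.650 / tan 40.09° = 1.960.

n ≈ 1.960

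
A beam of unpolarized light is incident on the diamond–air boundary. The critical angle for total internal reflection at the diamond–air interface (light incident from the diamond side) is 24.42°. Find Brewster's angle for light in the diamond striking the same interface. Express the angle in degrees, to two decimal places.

θ_B ≈ 22.46°

n₂/n₁ = sin θ_c = sin 24.42° = 0.4134.
tan θ_B equals the same ratio, so θ_B = arctan(0.4134) = 22.46°.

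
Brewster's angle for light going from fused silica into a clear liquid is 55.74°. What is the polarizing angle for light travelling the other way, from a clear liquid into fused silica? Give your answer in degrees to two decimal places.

The two Brewster angles are complementary: θ_B' = 90° − θ_B = 90° − 55.74° = 34.26°.

θ_B' ≈ 34.26°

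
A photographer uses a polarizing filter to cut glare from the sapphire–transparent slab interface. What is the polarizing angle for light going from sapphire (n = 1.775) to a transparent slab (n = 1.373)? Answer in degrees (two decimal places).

At Brewster's angle the reflected and refracted rays are perpendicular, which with Snell's law gives tan θ_B = n₂/n₁.
tan θ_B = n₂/n₁ = 1.373/1.775 = 0.7735. Taking the arctangent, θ_B = 37.72°.

θ_B ≈ 37.72°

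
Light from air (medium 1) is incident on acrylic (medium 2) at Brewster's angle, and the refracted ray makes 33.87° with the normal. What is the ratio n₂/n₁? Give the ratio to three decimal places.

n₂/n₁ ≈ 1.490

θ_B + θ_t = 90°, so θ_B = 90° − 33.87° = 56.13°.
Then n₂/n₁ = tan θ_B = tan 56.13° = 1.490.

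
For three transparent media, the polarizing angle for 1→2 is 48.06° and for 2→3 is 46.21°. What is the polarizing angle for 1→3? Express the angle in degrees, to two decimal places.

θ_B ≈ 49.26°

Each Brewster angle gives a ratio: n₂/n₁ = tan 48.06° = 1.1130, n₃/n₂ = tan 46.21° = 1.0432.
So n₃/n₁ = (n₂/n₁)(n₃/n₂) = 1.1130 × 1.0432 = 1.1610.
θ_B(1→3) = arctan(1.1610) = 49.26°.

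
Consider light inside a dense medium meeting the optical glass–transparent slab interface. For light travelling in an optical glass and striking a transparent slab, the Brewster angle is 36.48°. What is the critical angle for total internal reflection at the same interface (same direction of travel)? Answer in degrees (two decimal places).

From Brewster, n₂/n₁ = tan θ_B = tan 36.48° = 0.7394.
Then sin θ_c = n₂/n₁ = 0.7394, so θ_c = arcsin 0.7394 = 47.68°.

θ_c ≈ 47.68°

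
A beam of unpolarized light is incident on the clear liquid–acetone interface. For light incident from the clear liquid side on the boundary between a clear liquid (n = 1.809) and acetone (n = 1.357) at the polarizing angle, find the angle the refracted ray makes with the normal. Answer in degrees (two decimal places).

First find Brewster's angle: tan θ_B = 1.357/1.809 = 0.7501, giving θ_B = 36.87°.
At Brewster's angle the reflected and refracted rays are perpendicular, so θ_t = 90° − θ_B = 90° − 36.87° = 53.13°.

θ_t ≈ 53.13°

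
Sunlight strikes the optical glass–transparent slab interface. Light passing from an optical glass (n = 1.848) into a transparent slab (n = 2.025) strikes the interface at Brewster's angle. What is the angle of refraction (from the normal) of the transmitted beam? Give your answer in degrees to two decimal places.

θ_t ≈ 42.38°

First find Brewster's angle: tan θ_B = 2.025/1.848 = 1.0958, giving θ_B = 47.62°.
The refracted ray is perpendicular to the reflected ray, so θ_t = 90° − θ_B = 42.38°.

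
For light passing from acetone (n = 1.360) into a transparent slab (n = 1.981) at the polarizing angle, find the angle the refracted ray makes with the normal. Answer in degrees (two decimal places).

θ_t ≈ 34.47°

tan θ_B = n₂/n₁ = 1.981/1.360 = 1.4566, so θ_B = 55.53°.
At Brewster's angle the reflected and refracted rays are perpendicular, so θ_t = 90° − θ_B = 90° − 55.53° = 34.47°.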